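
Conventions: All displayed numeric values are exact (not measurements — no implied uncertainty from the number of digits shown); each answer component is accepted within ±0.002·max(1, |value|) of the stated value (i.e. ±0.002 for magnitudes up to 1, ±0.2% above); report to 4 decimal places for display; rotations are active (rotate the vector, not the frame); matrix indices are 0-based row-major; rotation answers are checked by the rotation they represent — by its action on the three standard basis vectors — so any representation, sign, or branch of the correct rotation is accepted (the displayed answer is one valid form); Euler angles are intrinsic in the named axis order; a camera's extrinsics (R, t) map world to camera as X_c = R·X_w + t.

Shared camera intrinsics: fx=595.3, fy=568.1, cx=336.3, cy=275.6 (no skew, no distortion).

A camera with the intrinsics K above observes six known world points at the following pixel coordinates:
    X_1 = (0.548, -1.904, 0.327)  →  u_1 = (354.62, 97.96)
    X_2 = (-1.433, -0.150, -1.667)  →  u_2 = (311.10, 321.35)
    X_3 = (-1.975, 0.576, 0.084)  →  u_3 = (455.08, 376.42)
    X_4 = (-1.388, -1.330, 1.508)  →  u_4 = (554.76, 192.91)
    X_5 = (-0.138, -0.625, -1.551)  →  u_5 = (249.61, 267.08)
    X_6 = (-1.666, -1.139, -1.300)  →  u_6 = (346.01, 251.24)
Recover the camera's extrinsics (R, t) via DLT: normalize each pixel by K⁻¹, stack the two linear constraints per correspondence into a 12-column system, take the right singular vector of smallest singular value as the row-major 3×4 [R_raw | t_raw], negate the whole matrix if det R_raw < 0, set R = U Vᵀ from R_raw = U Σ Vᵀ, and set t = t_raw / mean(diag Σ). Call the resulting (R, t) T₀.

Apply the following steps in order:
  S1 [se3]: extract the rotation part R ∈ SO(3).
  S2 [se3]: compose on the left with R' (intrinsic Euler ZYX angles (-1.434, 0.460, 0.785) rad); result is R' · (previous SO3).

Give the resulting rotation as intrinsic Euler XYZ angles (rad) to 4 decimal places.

rotation (euler_xyz) = (2.6166, 0.4060, -1.2331)

source (pnp_recover): camera pose = R=[-0.5861 -0.0223 0.8099; -0.1906 0.9754 -0.1111; -0.7875 -0.2195 -0.5759], t=(0.1800, 0.3100, 5.5988)
after S1 (rot_of_se3): [-0.5861 -0.0223 0.8099; -0.1906 0.9754 -0.1111; -0.7875 -0.2195 -0.5759]
after S2 (compose_so3): [0.3043 0.8668 0.3950; 0.8820 -0.0999 -0.4605; -0.3597 0.4885 -0.7950]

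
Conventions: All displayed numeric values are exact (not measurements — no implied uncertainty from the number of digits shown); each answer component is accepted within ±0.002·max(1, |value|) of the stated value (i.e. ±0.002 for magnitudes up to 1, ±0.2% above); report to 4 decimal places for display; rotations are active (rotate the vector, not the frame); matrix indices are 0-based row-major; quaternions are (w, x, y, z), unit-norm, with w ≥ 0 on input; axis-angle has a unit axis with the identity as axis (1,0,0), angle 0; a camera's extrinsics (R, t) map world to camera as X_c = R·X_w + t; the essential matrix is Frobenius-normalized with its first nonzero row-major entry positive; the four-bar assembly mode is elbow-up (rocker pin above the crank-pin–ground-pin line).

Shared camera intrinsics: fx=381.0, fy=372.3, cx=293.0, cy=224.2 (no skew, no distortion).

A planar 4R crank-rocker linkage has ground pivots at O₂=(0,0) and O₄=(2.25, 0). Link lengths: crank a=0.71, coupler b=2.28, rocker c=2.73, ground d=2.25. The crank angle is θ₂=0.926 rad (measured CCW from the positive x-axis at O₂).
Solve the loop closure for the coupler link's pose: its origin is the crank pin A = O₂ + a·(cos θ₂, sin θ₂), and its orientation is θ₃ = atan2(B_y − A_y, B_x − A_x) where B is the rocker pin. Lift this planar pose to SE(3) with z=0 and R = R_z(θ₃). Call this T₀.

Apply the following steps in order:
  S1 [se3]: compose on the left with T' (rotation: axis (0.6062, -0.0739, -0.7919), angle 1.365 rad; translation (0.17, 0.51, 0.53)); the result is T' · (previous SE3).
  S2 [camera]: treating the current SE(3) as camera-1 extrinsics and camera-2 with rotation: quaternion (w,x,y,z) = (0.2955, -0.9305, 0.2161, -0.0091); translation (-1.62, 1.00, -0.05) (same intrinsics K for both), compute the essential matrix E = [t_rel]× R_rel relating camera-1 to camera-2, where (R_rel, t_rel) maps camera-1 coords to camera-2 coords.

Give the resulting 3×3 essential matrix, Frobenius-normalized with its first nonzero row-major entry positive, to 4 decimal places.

matrix = [0.1966 0.0843 -0.3890; 0.2600 -0.0429 -0.4921; -0.0504 0.6991 -0.0055]

source (fourbar_fk): coupler pose = R=[0.4460 -0.8951 0.0000; 0.8951 0.4460 0.0000; 0.0000 0.0000 1.0000], t=(0.4267, 0.5674, 0.0000)
after S1 (compose_se3): R=[0.8834 -0.1148 -0.4543; -0.1748 0.8188 -0.5468; 0.4347 0.5625 0.7033], t=(0.8016, 0.2824, 0.7610)
after S2 (essential): [0.1966 0.0843 -0.3890; 0.2600 -0.0429 -0.4921; -0.0504 0.6991 -0.0055]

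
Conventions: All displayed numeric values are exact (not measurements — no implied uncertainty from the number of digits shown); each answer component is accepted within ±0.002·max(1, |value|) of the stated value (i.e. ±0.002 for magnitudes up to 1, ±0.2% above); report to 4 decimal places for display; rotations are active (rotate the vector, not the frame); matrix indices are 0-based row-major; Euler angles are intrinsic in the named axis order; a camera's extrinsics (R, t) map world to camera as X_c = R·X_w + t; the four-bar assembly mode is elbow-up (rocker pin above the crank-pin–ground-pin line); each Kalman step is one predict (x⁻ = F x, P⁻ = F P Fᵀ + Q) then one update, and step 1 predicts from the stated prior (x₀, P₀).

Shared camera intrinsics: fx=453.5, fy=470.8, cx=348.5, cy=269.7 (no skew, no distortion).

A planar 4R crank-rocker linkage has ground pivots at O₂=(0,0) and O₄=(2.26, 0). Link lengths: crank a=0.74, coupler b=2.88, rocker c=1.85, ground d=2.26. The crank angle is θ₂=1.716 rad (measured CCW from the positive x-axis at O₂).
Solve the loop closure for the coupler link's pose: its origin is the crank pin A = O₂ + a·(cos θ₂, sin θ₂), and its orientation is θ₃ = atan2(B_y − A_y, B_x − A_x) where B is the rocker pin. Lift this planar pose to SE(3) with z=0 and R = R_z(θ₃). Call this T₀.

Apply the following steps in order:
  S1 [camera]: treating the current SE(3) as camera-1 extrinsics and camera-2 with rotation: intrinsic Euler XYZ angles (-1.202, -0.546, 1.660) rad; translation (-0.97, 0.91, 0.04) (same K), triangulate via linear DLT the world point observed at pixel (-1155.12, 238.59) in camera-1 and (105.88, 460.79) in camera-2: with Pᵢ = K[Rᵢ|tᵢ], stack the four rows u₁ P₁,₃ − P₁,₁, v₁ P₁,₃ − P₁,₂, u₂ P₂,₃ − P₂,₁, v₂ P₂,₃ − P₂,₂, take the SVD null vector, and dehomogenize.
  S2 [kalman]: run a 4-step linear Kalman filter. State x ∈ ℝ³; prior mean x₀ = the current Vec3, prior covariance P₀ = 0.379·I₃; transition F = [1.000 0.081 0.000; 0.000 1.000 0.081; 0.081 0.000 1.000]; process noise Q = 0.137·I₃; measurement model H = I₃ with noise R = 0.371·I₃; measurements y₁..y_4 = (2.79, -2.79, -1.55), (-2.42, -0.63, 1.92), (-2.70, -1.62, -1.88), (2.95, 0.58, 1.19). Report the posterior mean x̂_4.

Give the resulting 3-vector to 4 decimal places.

source (fourbar_fk): coupler pose = R=[0.9251 -0.3798 0.0000; 0.3798 0.9251 0.0000; 0.0000 0.0000 1.0000], t=(-0.1071, 0.7322, 0.0000)
after S1 (triangulate): (-1.8436, -0.0731, 0.5383)
after S2 (kf_track): (0.3777, -0.4292, 0.2266)

result = (0.3777, -0.4292, 0.2266)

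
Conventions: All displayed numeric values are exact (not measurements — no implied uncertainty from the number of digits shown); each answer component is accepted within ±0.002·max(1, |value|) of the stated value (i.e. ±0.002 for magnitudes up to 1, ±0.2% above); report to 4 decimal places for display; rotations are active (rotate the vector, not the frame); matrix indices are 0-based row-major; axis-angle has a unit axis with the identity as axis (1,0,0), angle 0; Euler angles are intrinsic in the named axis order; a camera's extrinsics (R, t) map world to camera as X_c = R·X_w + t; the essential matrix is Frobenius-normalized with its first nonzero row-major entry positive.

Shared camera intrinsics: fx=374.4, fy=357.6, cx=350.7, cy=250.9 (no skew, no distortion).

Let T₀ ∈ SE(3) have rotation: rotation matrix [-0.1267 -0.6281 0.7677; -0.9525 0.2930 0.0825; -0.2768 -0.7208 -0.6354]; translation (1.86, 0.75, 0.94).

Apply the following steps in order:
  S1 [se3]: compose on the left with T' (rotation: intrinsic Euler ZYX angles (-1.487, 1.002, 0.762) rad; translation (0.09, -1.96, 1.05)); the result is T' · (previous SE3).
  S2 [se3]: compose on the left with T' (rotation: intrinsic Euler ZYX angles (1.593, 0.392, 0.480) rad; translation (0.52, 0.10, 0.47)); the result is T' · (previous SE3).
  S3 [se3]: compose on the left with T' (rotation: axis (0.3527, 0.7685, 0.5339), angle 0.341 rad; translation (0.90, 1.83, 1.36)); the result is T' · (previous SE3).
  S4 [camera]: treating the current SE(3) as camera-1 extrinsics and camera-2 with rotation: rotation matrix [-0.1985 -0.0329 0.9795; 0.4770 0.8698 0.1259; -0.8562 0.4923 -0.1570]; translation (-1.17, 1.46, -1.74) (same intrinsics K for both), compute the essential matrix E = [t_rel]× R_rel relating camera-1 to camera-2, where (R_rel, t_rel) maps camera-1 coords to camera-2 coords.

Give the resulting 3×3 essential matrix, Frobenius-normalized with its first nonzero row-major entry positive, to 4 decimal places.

matrix = [0.2437 -0.5745 -0.3305; -0.2713 0.1181 -0.4554; -0.2432 0.1375 -0.3583]

after S1 (compose_se3): R=[-0.5625 0.6563 0.5028; 0.7466 0.6645 -0.0322; -0.3553 0.3573 -0.8638], t=(0.1523, -3.9729, 0.1280)
after S2 (compose_se3): R=[-0.8148 -0.4431 -0.3739; -0.5267 0.8352 0.1581; 0.2423 0.3257 -0.9139], t=(4.1137, -0.3370, -1.1787)
after S3 (compose_se3): R=[-0.6230 -0.4696 -0.6256; -0.6954 0.6988 0.1679; 0.3583 0.5396 -0.7619], t=(4.5455, 2.4108, -0.8305)
after S4 (essential): [0.2437 -0.5745 -0.3305; -0.2713 0.1181 -0.4554; -0.2432 0.1375 -0.3583]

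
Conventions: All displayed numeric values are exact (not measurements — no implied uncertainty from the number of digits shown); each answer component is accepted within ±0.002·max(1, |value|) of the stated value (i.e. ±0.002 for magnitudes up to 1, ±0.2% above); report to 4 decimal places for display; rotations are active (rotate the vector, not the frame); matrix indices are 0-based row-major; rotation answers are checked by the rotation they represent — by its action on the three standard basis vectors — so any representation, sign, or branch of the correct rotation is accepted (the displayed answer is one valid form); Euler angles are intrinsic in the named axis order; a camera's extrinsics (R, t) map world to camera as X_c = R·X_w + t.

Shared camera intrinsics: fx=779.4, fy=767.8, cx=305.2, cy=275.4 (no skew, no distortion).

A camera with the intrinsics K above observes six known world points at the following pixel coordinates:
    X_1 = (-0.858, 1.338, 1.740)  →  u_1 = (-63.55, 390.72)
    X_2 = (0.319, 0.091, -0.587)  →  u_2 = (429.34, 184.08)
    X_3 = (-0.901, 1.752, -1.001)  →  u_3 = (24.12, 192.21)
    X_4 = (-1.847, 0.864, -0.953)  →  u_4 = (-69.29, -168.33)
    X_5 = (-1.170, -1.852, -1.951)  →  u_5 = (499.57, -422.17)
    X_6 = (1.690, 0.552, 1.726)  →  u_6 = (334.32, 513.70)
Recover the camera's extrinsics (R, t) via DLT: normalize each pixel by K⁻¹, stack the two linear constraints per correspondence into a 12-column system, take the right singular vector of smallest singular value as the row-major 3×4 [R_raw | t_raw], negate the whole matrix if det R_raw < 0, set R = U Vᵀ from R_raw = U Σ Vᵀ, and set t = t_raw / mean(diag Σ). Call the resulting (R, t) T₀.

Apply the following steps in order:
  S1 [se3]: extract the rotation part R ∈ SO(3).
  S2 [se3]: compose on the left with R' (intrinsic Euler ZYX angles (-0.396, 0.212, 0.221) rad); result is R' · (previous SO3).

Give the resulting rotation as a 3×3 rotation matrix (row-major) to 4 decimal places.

rotation (matrix) = ((0.9645, -0.1051, -0.2423), (0.1892, 0.9150, 0.3564), (0.1843, -0.3896, 0.9024))

source (pnp_recover): camera pose = R=[0.7598 -0.3578 -0.5428; 0.6105 0.6798 0.4064; 0.2236 -0.6401 0.7350], t=(0.0500, -0.4500, 4.0501)
after S1 (rot_of_se3): [0.7598 -0.3578 -0.5428; 0.6105 0.6798 0.4064; 0.2236 -0.6401 0.7350]
after S2 (compose_so3): [0.9645 -0.1051 -0.2423; 0.1892 0.9150 0.3564; 0.1843 -0.3896 0.9024]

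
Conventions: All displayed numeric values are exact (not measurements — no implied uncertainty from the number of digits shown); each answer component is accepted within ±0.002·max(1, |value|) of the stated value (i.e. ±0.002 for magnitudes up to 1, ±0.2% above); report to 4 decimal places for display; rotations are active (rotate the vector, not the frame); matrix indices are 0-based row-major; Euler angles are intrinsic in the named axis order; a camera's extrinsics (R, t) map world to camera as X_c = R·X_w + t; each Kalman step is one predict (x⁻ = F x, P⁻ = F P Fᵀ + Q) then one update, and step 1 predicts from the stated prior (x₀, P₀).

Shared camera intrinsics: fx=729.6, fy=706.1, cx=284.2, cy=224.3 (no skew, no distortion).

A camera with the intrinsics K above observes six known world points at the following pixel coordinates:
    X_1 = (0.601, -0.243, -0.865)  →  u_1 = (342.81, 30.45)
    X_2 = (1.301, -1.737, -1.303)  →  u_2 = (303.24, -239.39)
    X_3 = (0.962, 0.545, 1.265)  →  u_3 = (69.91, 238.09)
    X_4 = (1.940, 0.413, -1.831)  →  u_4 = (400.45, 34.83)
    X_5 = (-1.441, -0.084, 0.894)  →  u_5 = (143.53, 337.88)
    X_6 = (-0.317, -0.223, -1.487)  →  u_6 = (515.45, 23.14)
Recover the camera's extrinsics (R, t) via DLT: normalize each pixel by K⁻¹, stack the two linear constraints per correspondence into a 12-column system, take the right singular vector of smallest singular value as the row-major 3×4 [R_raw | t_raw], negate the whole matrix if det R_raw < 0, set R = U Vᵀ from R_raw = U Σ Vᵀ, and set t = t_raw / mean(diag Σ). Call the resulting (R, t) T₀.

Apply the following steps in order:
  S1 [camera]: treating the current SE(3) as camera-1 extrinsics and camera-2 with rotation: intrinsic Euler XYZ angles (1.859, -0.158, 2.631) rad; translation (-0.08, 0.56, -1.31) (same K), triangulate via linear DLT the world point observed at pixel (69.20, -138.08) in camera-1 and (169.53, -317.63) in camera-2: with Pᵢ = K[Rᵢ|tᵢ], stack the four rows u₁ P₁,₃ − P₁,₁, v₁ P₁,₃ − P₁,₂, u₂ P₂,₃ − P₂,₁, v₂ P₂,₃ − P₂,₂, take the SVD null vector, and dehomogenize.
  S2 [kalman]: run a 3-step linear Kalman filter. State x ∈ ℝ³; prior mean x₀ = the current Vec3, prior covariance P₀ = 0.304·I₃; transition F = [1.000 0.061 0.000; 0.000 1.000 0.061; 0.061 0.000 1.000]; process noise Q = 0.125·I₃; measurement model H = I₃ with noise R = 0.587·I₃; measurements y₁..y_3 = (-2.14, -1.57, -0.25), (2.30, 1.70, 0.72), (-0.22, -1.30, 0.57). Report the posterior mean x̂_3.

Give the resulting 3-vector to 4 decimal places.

source (pnp_recover): camera pose = R=[-0.3265 0.2793 -0.9030; -0.4130 0.8172 0.4020; 0.8502 0.5042 -0.1515], t=(-0.1500, -0.4600, 4.0499)
after S1 (triangulate): (0.8162, -1.6144, 0.3068)
after S2 (kf_track): (0.2586, -0.6572, 0.4525)

result = (0.2586, -0.6572, 0.4525)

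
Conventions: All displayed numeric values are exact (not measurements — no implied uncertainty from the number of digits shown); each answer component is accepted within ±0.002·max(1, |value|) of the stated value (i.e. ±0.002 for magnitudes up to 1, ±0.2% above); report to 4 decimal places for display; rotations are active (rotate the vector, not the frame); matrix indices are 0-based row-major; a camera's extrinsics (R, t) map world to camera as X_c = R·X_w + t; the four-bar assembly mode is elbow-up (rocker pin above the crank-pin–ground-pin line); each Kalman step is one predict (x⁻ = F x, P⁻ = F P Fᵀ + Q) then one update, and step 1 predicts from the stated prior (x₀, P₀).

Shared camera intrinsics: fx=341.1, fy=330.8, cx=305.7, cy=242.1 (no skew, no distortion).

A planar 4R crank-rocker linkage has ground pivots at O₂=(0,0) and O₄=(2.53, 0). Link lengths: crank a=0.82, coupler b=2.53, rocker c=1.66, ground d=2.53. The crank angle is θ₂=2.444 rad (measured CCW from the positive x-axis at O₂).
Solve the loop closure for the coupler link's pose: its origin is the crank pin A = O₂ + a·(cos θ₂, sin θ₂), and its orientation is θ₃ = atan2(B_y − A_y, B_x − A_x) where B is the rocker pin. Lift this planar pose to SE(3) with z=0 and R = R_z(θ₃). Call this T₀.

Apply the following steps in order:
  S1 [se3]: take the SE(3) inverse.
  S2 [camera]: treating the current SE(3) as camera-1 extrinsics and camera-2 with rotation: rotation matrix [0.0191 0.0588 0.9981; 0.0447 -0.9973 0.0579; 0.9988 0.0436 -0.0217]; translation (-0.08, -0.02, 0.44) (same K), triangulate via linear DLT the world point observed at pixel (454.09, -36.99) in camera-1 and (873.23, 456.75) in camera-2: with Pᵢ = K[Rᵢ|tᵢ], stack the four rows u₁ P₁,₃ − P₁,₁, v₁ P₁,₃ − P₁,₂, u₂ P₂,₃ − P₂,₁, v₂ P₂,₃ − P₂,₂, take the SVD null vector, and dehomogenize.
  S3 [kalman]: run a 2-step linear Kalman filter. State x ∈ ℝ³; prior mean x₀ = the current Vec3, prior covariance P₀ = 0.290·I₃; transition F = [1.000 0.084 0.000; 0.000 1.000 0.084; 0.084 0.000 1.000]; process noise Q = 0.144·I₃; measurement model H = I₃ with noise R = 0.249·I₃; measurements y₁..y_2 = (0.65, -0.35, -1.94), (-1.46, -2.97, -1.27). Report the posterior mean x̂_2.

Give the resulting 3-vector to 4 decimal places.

source (fourbar_fk): coupler pose = R=[0.9307 -0.3659 0.0000; 0.3659 0.9307 0.0000; 0.0000 0.0000 1.0000], t=(-0.6284, 0.5267, 0.0000)
after S1 (invert_se3): R=[0.9307 0.3659 0.0000; -0.3659 0.9307 0.0000; 0.0000 0.0000 1.0000], t=(0.3922, -0.7202, 0.0000)
after S2 (triangulate): (0.5460, -0.5036, 1.6459)
after S3 (kf_track): (-0.6103, -1.8689, -1.0129)

result = (-0.6103, -1.8689, -1.0129)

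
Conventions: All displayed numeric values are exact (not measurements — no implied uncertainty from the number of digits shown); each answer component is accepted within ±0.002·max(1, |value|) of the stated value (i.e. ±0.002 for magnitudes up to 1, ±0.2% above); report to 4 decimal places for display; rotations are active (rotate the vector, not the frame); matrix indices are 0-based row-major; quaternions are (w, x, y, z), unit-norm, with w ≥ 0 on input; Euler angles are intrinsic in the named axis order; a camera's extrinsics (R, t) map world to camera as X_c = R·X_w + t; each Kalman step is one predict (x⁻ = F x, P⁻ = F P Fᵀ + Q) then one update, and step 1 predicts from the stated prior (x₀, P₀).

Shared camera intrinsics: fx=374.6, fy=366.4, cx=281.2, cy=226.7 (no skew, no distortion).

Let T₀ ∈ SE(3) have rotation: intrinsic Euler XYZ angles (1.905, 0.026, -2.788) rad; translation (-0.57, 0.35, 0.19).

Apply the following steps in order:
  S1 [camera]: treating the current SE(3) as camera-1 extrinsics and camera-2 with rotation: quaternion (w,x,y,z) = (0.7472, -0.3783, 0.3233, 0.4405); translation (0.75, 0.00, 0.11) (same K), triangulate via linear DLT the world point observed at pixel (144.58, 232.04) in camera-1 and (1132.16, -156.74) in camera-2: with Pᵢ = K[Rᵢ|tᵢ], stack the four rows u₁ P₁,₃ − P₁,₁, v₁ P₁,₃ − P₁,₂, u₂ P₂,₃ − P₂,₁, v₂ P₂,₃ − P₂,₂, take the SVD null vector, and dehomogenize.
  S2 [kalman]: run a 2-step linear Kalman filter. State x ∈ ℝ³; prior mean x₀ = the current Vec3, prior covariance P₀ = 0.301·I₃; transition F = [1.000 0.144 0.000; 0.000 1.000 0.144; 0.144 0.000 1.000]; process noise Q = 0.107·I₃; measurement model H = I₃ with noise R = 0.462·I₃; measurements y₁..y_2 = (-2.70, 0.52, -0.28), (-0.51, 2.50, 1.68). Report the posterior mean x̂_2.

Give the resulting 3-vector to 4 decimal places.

result = (-1.0283, 0.7585, 0.5359)

after S1 (triangulate): (-0.4882, -1.4979, -0.2047)
after S2 (kf_track): (-1.0283, 0.7585, 0.5359)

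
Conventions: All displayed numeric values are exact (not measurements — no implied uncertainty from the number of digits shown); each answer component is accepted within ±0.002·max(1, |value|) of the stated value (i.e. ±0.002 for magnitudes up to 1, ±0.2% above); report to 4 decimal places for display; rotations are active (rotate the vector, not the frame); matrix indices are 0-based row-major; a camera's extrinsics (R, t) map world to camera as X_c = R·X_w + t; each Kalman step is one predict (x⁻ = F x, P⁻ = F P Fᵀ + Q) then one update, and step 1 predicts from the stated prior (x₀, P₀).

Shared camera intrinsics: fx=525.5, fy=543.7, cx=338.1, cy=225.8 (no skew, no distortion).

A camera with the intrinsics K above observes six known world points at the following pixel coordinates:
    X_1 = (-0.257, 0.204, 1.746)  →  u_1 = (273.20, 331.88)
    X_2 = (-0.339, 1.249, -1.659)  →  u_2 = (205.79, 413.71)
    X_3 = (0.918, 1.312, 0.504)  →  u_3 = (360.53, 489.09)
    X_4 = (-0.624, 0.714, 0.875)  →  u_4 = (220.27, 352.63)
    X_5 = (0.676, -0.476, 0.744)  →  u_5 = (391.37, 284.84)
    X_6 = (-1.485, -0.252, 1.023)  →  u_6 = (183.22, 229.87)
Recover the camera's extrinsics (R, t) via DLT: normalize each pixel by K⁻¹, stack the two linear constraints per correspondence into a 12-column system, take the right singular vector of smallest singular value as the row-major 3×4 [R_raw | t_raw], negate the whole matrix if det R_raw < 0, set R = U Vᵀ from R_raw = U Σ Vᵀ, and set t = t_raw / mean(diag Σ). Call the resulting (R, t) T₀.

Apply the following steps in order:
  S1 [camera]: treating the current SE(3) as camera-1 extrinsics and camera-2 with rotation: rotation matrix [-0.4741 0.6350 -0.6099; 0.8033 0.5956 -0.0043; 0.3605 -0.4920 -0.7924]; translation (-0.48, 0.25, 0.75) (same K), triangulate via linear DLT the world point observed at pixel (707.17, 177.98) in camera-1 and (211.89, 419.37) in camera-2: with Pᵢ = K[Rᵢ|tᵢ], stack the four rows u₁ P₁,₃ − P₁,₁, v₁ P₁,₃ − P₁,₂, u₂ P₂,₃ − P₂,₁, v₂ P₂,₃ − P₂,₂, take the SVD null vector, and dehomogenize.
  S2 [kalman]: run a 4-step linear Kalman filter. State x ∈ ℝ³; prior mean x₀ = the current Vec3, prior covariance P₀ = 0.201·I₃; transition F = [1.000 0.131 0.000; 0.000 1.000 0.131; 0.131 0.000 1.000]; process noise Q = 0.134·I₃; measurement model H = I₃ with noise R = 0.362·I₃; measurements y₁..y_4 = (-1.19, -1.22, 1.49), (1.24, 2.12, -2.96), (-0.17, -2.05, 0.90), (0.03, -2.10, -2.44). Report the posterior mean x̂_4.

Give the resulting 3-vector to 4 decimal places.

source (pnp_recover): camera pose = R=[0.9247 -0.3422 -0.1670; 0.3801 0.8553 0.3521; 0.0223 -0.3891 0.9209], t=(-0.1299, 0.4598, 4.3789)
after S1 (triangulate): (1.8134, -0.9039, -1.8366)
after S2 (kf_track): (0.0450, -1.4947, -1.3050)

result = (0.0450, -1.4947, -1.3050)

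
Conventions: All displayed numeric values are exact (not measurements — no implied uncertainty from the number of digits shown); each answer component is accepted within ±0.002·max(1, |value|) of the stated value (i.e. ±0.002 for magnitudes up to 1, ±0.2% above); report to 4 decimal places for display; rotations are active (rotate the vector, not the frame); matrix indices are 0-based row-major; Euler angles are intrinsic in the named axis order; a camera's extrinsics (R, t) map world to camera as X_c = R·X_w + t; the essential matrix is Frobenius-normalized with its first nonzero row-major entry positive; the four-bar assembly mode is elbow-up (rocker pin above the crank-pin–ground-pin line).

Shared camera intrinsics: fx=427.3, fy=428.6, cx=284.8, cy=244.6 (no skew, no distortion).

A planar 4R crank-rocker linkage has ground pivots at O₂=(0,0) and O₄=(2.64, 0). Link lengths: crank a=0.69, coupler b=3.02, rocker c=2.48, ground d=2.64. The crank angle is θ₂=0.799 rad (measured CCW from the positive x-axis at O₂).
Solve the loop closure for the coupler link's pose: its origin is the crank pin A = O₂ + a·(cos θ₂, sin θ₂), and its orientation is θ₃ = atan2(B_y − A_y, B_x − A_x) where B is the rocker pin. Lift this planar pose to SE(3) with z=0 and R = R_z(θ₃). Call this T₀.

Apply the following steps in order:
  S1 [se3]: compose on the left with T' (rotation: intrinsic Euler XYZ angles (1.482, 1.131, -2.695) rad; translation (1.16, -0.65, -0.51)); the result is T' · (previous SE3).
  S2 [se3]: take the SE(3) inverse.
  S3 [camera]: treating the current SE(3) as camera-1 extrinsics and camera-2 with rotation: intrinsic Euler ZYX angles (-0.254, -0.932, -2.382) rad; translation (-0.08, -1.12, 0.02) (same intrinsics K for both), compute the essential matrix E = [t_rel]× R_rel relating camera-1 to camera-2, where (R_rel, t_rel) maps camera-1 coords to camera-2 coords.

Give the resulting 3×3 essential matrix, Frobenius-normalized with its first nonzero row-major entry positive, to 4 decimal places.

matrix = [0.1183 -0.4828 0.4592; 0.4272 -0.1303 -0.4098; 0.3153 -0.2569 -0.0964]

source (fourbar_fk): coupler pose = R=[0.7543 -0.6565 0.0000; 0.6565 0.7543 0.0000; 0.0000 0.0000 1.0000], t=(0.4812, 0.4945, 0.0000)
after S1 (compose_se3): R=[-0.1689 0.3908 0.9048; -0.4390 0.7921 -0.4241; -0.8824 -0.4689 0.0378], t=(1.0661, -0.9067, -1.1436)
after S2 (invert_se3): R=[-0.1689 -0.4390 -0.8824; 0.3908 0.7921 -0.4689; 0.9048 -0.4241 0.0378], t=(-1.2271, -0.2347, -1.3060)
after S3 (essential): [0.1183 -0.4828 0.4592; 0.4272 -0.1303 -0.4098; 0.3153 -0.2569 -0.0964]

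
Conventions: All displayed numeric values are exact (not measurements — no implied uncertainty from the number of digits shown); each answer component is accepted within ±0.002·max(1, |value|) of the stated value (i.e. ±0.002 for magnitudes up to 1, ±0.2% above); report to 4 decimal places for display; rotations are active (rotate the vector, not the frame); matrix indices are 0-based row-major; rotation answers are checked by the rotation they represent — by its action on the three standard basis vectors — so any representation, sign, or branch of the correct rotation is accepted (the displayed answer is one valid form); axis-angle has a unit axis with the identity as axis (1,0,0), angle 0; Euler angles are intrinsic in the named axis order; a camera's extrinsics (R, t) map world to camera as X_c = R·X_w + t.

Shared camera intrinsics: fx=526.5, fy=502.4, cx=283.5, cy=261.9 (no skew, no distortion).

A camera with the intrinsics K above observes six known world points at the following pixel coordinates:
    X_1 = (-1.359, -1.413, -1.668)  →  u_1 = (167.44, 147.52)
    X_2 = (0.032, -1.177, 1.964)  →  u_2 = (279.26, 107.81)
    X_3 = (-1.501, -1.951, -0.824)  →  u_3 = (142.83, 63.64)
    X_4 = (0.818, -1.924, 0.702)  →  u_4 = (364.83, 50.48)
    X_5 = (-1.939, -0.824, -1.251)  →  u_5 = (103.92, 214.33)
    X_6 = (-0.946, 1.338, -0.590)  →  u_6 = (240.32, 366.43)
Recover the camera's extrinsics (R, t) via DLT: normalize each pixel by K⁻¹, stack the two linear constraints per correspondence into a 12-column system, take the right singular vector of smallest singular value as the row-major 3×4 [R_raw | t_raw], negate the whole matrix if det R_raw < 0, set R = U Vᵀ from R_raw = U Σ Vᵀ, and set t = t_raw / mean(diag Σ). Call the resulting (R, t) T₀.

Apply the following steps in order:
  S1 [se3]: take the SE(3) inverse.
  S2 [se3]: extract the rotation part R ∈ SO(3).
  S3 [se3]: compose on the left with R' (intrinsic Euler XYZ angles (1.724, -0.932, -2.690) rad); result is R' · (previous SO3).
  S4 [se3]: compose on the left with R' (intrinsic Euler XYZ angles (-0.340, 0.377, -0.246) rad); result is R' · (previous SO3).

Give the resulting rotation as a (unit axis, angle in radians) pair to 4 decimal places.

source (pnp_recover): camera pose = R=[0.9838 0.0392 -0.1748; -0.1071 0.9109 -0.3984; 0.1436 0.4107 0.9004], t=(0.3000, -0.3500, 5.9100)
after S1 (invert_se3): R=[0.9838 -0.1071 0.1436; 0.0392 0.9109 0.4107; -0.1748 -0.3984 0.9004], t=(-1.1815, -2.1202, -5.4083)
after S2 (rot_of_se3): [0.9838 -0.1071 0.1436; 0.0392 0.9109 0.4107; -0.1748 -0.3984 0.9004]
after S3 (compose_so3): [-0.3772 0.6143 -0.6930; 0.8627 -0.0391 -0.5043; -0.3369 -0.7881 -0.5152]
after S4 (compose_so3): [-0.2689 0.2550 -0.9288; 0.7901 -0.4932 -0.3641; -0.5509 -0.8317 -0.0689]

rotation (axis_angle) = ((-0.5810, -0.4695, 0.6648), 2.7275)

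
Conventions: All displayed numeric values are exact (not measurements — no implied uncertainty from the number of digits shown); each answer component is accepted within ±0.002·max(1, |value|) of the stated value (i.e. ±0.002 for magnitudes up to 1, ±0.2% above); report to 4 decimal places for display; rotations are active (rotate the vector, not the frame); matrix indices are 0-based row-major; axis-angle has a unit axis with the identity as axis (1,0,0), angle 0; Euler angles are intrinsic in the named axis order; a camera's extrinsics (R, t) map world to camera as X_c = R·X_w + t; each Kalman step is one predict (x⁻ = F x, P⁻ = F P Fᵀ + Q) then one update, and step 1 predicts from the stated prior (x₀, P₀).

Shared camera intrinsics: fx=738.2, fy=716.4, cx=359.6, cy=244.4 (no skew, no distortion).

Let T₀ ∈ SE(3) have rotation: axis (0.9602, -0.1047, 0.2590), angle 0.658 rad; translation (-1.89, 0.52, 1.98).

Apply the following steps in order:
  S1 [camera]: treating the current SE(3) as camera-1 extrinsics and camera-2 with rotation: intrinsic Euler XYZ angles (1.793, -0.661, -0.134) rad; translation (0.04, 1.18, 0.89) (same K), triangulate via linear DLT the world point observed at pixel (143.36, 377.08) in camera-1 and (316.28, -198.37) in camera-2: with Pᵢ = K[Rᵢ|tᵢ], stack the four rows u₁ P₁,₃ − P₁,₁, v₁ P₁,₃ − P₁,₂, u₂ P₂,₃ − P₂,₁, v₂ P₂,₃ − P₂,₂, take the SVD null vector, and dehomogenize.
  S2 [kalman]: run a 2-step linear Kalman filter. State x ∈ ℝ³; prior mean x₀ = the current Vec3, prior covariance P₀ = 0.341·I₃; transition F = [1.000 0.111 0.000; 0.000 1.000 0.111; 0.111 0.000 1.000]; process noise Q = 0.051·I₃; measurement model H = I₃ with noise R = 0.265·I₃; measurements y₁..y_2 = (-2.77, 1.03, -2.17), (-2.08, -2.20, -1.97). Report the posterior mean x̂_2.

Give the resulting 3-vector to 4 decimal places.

result = (-1.7002, -0.4614, -1.4413)

after S1 (triangulate): (0.9345, 1.4161, 1.6615)
after S2 (kf_track): (-1.7002, -0.4614, -1.4413)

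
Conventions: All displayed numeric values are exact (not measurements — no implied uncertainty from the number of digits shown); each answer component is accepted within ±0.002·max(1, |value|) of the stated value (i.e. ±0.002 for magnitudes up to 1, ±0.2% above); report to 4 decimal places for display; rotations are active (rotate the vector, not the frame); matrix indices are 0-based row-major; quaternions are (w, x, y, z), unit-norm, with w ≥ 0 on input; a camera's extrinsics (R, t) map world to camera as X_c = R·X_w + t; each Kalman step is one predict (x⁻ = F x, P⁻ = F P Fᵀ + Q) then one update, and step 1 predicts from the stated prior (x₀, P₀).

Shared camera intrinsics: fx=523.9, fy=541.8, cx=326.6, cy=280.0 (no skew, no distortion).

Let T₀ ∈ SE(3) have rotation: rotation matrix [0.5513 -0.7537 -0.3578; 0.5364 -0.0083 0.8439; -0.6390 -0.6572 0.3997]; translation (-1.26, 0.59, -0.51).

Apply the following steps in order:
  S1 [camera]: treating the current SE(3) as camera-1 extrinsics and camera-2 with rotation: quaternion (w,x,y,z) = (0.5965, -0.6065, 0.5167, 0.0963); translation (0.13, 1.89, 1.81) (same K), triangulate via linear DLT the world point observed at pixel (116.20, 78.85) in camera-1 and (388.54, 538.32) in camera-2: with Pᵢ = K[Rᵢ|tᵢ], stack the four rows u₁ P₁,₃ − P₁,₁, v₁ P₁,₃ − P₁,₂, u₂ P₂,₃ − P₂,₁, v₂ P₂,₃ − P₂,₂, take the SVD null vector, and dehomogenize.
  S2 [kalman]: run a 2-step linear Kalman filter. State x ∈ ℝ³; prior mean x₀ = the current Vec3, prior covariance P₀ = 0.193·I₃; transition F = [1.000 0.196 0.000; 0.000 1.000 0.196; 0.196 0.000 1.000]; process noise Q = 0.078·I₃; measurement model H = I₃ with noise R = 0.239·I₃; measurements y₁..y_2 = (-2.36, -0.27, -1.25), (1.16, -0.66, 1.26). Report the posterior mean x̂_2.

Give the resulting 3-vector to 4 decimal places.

result = (-0.6952, -0.7542, 0.0081)

after S1 (triangulate): (-1.9909, -1.9576, -0.3012)
after S2 (kf_track): (-0.6952, -0.7542, 0.0081)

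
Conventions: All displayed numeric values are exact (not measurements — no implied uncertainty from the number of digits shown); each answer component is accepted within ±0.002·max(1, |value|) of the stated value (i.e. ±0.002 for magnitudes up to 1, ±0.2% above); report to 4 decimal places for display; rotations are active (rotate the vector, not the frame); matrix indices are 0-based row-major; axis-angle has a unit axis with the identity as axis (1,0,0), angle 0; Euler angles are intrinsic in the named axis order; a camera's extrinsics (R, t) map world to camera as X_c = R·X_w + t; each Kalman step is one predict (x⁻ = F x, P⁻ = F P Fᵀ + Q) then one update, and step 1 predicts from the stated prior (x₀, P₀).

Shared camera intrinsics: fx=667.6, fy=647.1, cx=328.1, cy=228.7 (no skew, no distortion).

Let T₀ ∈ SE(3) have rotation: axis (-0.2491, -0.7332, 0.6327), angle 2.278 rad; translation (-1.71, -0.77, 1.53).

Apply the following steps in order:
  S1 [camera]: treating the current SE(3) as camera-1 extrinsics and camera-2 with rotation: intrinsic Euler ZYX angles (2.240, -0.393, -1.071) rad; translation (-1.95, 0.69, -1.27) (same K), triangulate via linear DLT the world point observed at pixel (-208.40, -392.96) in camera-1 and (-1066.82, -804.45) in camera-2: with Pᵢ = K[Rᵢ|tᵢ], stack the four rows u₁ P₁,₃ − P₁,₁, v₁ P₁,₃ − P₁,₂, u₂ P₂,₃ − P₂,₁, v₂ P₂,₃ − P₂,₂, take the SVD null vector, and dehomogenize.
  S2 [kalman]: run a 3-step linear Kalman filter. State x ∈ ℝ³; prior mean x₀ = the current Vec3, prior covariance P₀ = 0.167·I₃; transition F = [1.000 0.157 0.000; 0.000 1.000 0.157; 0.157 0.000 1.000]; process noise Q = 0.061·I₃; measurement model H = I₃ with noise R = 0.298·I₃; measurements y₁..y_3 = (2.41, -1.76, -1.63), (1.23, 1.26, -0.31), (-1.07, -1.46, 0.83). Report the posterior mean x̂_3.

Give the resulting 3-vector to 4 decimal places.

after S1 (triangulate): (-0.8321, -1.8185, 1.8522)
after S2 (kf_track): (-0.0966, -0.8420, 0.4345)

result = (-0.0966, -0.8420, 0.4345)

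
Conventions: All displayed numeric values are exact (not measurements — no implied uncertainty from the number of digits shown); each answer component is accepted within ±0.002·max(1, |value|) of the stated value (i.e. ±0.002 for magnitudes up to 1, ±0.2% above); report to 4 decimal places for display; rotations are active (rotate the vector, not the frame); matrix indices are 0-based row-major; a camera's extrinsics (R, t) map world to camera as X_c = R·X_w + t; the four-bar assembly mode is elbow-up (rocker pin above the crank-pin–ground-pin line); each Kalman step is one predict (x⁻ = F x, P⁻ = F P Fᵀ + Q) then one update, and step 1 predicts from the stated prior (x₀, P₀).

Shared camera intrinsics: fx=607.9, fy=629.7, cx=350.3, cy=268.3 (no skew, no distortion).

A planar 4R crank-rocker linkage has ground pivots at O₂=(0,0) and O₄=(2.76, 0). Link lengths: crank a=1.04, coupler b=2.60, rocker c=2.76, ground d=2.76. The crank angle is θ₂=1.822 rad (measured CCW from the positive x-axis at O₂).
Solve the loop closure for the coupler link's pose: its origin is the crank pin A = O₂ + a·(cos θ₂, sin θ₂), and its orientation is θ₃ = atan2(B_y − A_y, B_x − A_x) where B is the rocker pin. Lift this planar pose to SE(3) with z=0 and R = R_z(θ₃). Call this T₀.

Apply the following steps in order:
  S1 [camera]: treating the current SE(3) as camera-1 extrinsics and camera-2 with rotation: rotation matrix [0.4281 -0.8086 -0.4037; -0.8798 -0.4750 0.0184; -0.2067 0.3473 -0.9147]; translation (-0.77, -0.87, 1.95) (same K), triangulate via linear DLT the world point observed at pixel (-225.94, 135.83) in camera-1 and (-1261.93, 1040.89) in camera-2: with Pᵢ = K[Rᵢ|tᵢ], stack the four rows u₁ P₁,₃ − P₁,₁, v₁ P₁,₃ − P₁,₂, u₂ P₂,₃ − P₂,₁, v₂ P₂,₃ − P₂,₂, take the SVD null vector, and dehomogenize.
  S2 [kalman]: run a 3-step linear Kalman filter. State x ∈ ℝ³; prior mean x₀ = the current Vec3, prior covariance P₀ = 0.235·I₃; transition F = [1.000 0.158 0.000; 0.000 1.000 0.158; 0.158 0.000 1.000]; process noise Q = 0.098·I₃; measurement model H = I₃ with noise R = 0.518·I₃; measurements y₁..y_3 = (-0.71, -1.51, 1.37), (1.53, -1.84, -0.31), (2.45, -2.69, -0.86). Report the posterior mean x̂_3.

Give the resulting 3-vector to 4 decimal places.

result = (0.3537, -1.3970, 0.0873)

source (fourbar_fk): coupler pose = R=[0.7936 -0.6085 0.0000; 0.6085 0.7936 0.0000; 0.0000 0.0000 1.0000], t=(-0.2585, 1.0074, 0.0000)
after S1 (triangulate): (-1.8354, -0.2920, 1.6218)
after S2 (kf_track): (0.3537, -1.3970, 0.0873)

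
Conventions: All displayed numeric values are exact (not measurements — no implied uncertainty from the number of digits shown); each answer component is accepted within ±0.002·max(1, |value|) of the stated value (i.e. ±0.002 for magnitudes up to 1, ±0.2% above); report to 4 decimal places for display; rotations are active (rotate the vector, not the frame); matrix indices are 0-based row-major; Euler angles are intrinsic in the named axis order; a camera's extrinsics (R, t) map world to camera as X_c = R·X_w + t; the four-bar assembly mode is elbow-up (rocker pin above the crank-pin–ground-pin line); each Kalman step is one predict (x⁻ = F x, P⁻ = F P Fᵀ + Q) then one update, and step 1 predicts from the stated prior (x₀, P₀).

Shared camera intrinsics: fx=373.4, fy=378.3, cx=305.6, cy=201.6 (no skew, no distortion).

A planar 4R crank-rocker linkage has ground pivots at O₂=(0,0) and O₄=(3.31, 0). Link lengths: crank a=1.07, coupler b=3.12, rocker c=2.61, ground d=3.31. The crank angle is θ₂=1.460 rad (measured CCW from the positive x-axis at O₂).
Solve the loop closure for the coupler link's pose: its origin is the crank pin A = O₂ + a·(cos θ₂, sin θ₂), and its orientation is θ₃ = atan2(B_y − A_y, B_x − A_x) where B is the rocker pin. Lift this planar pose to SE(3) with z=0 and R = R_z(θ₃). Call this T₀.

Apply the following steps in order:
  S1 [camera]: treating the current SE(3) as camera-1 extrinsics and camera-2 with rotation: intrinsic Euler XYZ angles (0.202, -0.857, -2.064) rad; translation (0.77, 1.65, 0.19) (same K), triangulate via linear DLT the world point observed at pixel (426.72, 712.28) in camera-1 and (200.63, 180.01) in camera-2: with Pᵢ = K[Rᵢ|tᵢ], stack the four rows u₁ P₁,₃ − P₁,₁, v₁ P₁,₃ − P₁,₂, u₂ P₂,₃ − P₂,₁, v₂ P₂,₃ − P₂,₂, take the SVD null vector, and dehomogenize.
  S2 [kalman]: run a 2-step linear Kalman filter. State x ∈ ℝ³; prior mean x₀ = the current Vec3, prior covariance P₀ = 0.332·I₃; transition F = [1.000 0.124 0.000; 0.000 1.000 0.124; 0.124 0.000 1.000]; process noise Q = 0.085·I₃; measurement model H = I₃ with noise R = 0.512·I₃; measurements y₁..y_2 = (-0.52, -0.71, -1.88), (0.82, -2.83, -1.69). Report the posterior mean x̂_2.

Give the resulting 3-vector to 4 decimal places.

source (fourbar_fk): coupler pose = R=[0.8758 -0.4826 0.0000; 0.4826 0.8758 0.0000; 0.0000 0.0000 1.0000], t=(0.1183, 1.0634, 0.0000)
after S1 (triangulate): (1.1088, 1.0176, 1.8444)
after S2 (kf_track): (0.3761, -0.9678, -0.6029)

result = (0.3761, -0.9678, -0.6029)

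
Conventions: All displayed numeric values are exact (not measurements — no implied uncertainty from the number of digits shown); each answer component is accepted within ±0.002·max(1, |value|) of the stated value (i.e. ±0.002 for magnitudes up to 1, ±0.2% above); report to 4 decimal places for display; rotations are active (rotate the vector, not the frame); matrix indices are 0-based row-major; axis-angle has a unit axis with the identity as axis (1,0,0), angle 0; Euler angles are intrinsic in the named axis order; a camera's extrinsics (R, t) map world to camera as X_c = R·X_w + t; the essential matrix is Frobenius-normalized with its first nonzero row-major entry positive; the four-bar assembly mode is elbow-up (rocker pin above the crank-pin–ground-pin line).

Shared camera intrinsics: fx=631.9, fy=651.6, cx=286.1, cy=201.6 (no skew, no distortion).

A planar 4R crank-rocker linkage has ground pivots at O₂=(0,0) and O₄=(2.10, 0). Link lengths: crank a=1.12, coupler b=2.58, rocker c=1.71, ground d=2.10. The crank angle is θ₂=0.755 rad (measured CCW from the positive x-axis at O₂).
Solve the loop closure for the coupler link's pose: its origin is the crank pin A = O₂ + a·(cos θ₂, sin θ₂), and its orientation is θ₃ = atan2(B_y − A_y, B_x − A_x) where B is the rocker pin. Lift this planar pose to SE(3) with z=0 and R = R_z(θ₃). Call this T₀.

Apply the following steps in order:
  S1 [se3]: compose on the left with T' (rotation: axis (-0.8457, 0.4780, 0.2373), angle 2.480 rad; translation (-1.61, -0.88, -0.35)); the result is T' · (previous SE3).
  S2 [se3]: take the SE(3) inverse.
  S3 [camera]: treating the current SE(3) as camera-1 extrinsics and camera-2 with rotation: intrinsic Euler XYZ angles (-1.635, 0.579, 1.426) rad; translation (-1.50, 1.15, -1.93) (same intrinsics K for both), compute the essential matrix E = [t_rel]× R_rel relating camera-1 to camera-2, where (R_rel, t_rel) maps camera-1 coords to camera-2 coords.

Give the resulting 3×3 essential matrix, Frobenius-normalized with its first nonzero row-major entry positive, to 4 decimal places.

source (fourbar_fk): coupler pose = R=[0.9891 -0.1474 0.0000; 0.1474 0.9891 0.0000; 0.0000 0.0000 1.0000], t=(0.8157, 0.7675, 0.0000)
after S1 (compose_se3): R=[0.3570 -0.9318 -0.0654; -0.6272 -0.2910 0.7225; -0.6922 -0.2170 -0.6883], t=(-1.8769, -1.6428, -1.1254)
after S2 (invert_se3): R=[0.3570 -0.6272 -0.6922; -0.9318 -0.2910 -0.2170; -0.0654 0.7225 -0.6883], t=(-1.1393, -2.4711, 0.2897)
after S3 (essential): [0.2186 -0.2155 0.0387; -0.0962 0.6242 -0.1884; 0.6588 0.1317 -0.1361]

matrix = [0.2186 -0.2155 0.0387; -0.0962 0.6242 -0.1884; 0.6588 0.1317 -0.1361]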